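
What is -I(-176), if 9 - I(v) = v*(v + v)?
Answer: 61943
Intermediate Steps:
I(v) = 9 - 2*v**2 (I(v) = 9 - v*(v + v) = 9 - v*2*v = 9 - 2*v**2)
-I(-176) = -(9 - 2*(-176)**2) = -(9 - 2*30976) = -(9 - 61952) = -1*(-61943) = 61943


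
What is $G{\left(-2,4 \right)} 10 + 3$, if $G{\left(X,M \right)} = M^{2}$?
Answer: $163$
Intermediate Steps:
$G{\left(-2,4 \right)} 10 + 3 = 4^{2} \cdot 10 + 3 = 16 \cdot 10 + 3 = 160 + 3 = 163$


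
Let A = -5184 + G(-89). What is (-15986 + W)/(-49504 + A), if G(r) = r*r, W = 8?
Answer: 5326/15589 ≈ 0.34165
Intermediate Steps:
G(r) = r**2
A = 2737 (A = -5184 + (-89)**2 = -5184 + 7921 = 2737)
(-15986 + W)/(-49504 + A) = (-15986 + 8)/(-49504 + 2737) = -15978/(-46767) = -15978*(-1/46767) = 5326/15589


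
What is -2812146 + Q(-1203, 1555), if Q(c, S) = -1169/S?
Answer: -4372888199/1555 ≈ -2.8121e+6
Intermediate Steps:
-2812146 + Q(-1203, 1555) = -2812146 - 1169/1555 = -4372888199/1555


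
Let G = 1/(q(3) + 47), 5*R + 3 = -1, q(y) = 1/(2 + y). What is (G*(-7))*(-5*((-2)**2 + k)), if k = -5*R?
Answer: 350/59 ≈ 5.9322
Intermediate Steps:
R = -4/5 (R = -3/5 + (1/5)*(-1) = -3/5 - 1/5 = -4/5 ≈ -0.80000)
k = 4 (k = -5*(-4/5) = 4)
G = 5/236 (G = 1/(1/(2 + 3) + 47) = 1/(1/5 + 47) = 1/(236/5) = 5/236 ≈ 0.021186)
(G*(-7))*(-5*((-2)**2 + k)) = ((5/236)*(-7))*(-5*((-2)**2 + 4)) = -(-175)*(4 + 4)/236 = -(-175)*8/236 = -35/236*(-40) = 350/59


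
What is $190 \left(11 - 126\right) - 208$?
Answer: $-22058$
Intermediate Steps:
$190 \left(11 - 126\right) - 208 = 190 \left(-115\right) - 208 = -21850 - 208 = -22058$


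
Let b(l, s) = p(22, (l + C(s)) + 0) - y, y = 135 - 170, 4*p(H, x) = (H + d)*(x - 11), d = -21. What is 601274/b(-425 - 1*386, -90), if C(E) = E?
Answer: -601274/193 ≈ -3115.4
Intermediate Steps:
p(H, x) = (-21 + H)*(-11 + x)/4 (p(H, x) = ((H - 21)*(x - 11))/4 = ((-21 + H)*(-11 + x))/4 = (-21 + H)*(-11 + x)/4)
y = -35
b(l, s) = 129/4 + l/4 + s/4 (b(l, s) = (231/4 - 21*((l + s) + 0)/4 - 11/4*22 + (¼)*22*((l + s) + 0)) - 1*(-35) = (231/4 - 21*(l + s)/4 - 121/2 + (¼)*22*(l + s)) + 35 = (231/4 + (-21*l/4 - 21*s/4) - 121/2 + (11*l/2 + 11*s/2)) + 35 = (-11/4 + l/4 + s/4) + 35 = 129/4 + l/4 + s/4)
601274/b(-425 - 1*386, -90) = 601274/(129/4 + (-425 - 1*386)/4 + (¼)*(-90)) = 601274/(129/4 + (-425 - 386)/4 - 45/2) = 601274/(129/4 + (¼)*(-811) - 45/2) = 601274/(129/4 - 811/4 - 45/2) = 601274/(-193) = 601274*(-1/193) = -601274/193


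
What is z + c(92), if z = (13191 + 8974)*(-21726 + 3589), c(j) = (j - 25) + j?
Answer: -402006446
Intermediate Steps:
c(j) = -25 + 2*j (c(j) = (-25 + j) + j = -25 + 2*j)
z = -402006605 (z = 22165*(-18137) = -402006605)
z + c(92) = -402006605 + (-25 + 2*92) = -402006605 + (-25 + 184) = -402006605 + 159 = -402006446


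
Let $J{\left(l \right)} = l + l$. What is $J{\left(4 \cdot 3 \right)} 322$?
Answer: $7728$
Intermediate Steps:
$J{\left(l \right)} = 2 l$
$J{\left(4 \cdot 3 \right)} 322 = 2 \cdot 4 \cdot 3 \cdot 322 = 2 \cdot 12 \cdot 322 = 24 \cdot 322 = 7728$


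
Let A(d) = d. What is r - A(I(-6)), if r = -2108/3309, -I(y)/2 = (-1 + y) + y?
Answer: -88142/3309 ≈ -26.637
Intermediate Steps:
I(y) = 2 - 4*y (I(y) = -2*((-1 + y) + y) = -2*(-1 + 2*y) = 2 - 4*y)
r = -2108/3309 (r = -2108*1/3309 = -2108/3309 ≈ -0.63705)
r - A(I(-6)) = -2108/3309 - (2 - 4*(-6)) = -2108/3309 - (2 + 24) = -2108/3309 - 1*26 = -2108/3309 - 26 = -88142/3309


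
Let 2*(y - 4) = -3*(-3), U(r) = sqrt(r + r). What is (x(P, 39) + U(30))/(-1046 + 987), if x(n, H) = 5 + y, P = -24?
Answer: -27/118 - 2*sqrt(15)/59 ≈ -0.36010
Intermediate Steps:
U(r) = sqrt(2)*sqrt(r) (U(r) = sqrt(2*r) = sqrt(2)*sqrt(r))
y = 17/2 (y = 4 + (-3*(-3))/2 = 4 + (1/2)*9 = 4 + 9/2 = 17/2 ≈ 8.5000)
x(n, H) = 27/2 (x(n, H) = 5 + 17/2 = 27/2)
(x(P, 39) + U(30))/(-1046 + 987) = (27/2 + sqrt(2)*sqrt(30))/(-1046 + 987) = (27/2 + 2*sqrt(15))/(-59) = -(27/2 + 2*sqrt(15))/59 = -27/118 - 2*sqrt(15)/59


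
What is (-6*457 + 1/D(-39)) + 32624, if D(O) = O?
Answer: 1165397/39 ≈ 29882.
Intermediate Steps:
(-6*457 + 1/D(-39)) + 32624 = (-6*457 + 1/(-39)) + 32624 = (-2742 - 1/39) + 32624 = -106939/39 + 32624 = 1165397/39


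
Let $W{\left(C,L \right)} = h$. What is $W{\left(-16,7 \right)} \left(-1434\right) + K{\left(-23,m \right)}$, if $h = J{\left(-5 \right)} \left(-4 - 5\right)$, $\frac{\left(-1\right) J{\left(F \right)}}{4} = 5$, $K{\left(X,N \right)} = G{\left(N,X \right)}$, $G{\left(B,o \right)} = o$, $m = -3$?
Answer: $-258143$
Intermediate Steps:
$K{\left(X,N \right)} = X$
$J{\left(F \right)} = -20$ ($J{\left(F \right)} = \left(-4\right) 5 = -20$)
$h = 180$ ($h = - 20 \left(-4 - 5\right) = \left(-20\right) \left(-9\right) = 180$)
$W{\left(C,L \right)} = 180$
$W{\left(-16,7 \right)} \left(-1434\right) + K{\left(-23,m \right)} = 180 \left(-1434\right) - 23 = -258120 - 23 = -258143$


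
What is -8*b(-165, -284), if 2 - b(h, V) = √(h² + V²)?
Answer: -16 + 8*√107881 ≈ 2611.6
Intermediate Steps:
b(h, V) = 2 - √(V² + h²) (b(h, V) = 2 - √(h² + V²) = 2 - √(V² + h²))
-8*b(-165, -284) = -8*(2 - √((-284)² + (-165)²)) = -8*(2 - √(80656 + 27225)) = -8*(2 - √107881) = -16 + 8*√107881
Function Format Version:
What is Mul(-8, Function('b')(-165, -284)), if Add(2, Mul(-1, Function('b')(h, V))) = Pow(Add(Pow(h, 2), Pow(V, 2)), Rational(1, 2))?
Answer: Add(-16, Mul(8, Pow(107881, Rational(1, 2)))) ≈ 2611.6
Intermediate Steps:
Function('b')(h, V) = Add(2, Mul(-1, Pow(Add(Pow(V, 2), Pow(h, 2)), Rational(1, 2)))) (Function('b')(h, V) = Add(2, Mul(-1, Pow(Add(Pow(h, 2), Pow(V, 2)), Rational(1, 2)))) = Add(2, Mul(-1, Pow(Add(Pow(V, 2), Pow(h, 2)), Rational(1, 2)))))
Mul(-8, Function('b')(-165, -284)) = Mul(-8, Add(2, Mul(-1, Pow(Add(Pow(-284, 2), Pow(-165, 2)), Rational(1, 2))))) = Mul(-8, Add(2, Mul(-1, Pow(Add(80656, 27225), Rational(1, 2))))) = Mul(-8, Add(2, Mul(-1, Pow(107881, Rational(1, 2))))) = Add(-16, Mul(8, Pow(107881, Rational(1, 2))))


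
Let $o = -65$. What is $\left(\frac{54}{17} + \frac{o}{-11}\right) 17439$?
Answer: $\frac{29628861}{187} \approx 1.5844 \cdot 10^{5}$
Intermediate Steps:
$\left(\frac{54}{17} + \frac{o}{-11}\right) 17439 = \left(\frac{54}{17} - \frac{65}{-11}\right) 17439 = \left(54 \cdot \frac{1}{17} - - \frac{65}{11}\right) 17439 = \left(\frac{54}{17} + \frac{65}{11}\right) 17439 = \frac{1699}{187} \cdot 17439 = \frac{29628861}{187}$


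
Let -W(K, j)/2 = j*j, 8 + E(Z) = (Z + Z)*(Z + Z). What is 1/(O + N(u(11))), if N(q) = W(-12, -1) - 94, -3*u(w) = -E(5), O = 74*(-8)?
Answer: -1/688 ≈ -0.0014535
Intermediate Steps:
E(Z) = -8 + 4*Z**2 (E(Z) = -8 + (Z + Z)*(Z + Z) = -8 + (2*Z)*(2*Z) = -8 + 4*Z**2)
W(K, j) = -2*j**2 (W(K, j) = -2*j*j = -2*j**2)
O = -592
u(w) = 92/3 (u(w) = -(-1)*(-8 + 4*5**2)/3 = -(-1)*(-8 + 4*25)/3 = -(-1)*(-8 + 100)/3 = -(-1)*92/3 = -1/3*(-92) = 92/3)
N(q) = -96 (N(q) = -2*(-1)**2 - 94 = -2*1 - 94 = -2 - 94 = -96)
1/(O + N(u(11))) = 1/(-592 - 96) = 1/(-688) = -1/688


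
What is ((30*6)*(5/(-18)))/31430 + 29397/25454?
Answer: 92267501/80001922 ≈ 1.1533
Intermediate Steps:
((30*6)*(5/(-18)))/31430 + 29397/25454 = (180*(5*(-1/18)))*(1/31430) + 29397*(1/25454) = (180*(-5/18))*(1/31430) + 29397/25454 = -50*1/31430 + 29397/25454 = -5/3143 + 29397/25454 = 92267501/80001922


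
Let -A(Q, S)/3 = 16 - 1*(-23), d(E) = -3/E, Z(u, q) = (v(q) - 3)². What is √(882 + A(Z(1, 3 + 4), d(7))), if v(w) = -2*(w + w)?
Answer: 3*√85 ≈ 27.659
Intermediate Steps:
v(w) = -4*w
Z(u, q) = (-3 - 4*q)² (Z(u, q) = (-4*q - 3)² = (-3 - 4*q)²)
A(Q, S) = -117 (A(Q, S) = -3*(16 - 1*(-23)) = -3*(16 + 23) = -3*39 = -117)
√(882 + A(Z(1, 3 + 4), d(7))) = √(882 - 117) = √765 = 3*√85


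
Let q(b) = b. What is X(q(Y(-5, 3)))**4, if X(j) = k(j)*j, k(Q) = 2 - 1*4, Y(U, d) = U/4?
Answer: 625/16 ≈ 39.063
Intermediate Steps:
Y(U, d) = U/4 (Y(U, d) = U*(1/4) = U/4)
k(Q) = -2 (k(Q) = 2 - 4 = -2)
X(j) = -2*j
X(q(Y(-5, 3)))**4 = (-(-5)/2)**4 = (-2*(-5/4))**4 = (5/2)**4 = 625/16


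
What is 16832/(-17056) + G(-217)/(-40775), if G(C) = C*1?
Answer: -3047427/3104725 ≈ -0.98154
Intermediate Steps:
G(C) = C
16832/(-17056) + G(-217)/(-40775) = 16832/(-17056) - 217/(-40775) = 16832*(-1/17056) - 217*(-1/40775) = -526/533 + 31/5825 = -3047427/3104725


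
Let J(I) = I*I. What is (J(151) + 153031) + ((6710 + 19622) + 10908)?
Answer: 213072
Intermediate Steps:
J(I) = I²
(J(151) + 153031) + ((6710 + 19622) + 10908) = (151² + 153031) + ((6710 + 19622) + 10908) = (22801 + 153031) + (26332 + 10908) = 175832 + 37240 = 213072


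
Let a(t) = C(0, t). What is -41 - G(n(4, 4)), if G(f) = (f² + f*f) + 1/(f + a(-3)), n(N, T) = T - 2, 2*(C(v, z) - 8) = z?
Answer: -835/17 ≈ -49.118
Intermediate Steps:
C(v, z) = 8 + z/2
a(t) = 8 + t/2
n(N, T) = -2 + T
G(f) = 1/(13/2 + f) + 2*f² (G(f) = (f² + f*f) + 1/(f + (8 + (½)*(-3))) = (f² + f²) + 1/(f + (8 - 3/2)) = 2*f² + 1/(f + 13/2) = 2*f² + 1/(13/2 + f) = 1/(13/2 + f) + 2*f²)
-41 - G(n(4, 4)) = -41 - 2*(1 + 2*(-2 + 4)³ + 13*(-2 + 4)²)/(13 + 2*(-2 + 4)) = -41 - 2*(1 + 2*2³ + 13*2²)/(13 + 2*2) = -41 - 2*(1 + 2*8 + 13*4)/(13 + 4) = -41 - 2*(1 + 16 + 52)/17 = -41 - 2*69/17 = -41 - 1*138/17 = -41 - 138/17 = -835/17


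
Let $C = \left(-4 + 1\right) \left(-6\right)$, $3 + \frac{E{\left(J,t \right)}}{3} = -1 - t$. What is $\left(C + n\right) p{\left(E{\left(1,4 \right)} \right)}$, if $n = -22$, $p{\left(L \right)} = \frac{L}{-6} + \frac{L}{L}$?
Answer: $-20$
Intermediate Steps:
$E{\left(J,t \right)} = -12 - 3 t$ ($E{\left(J,t \right)} = -9 + 3 \left(-1 - t\right) = -9 - \left(3 + 3 t\right) = -12 - 3 t$)
$p{\left(L \right)} = 1 - \frac{L}{6}$ ($p{\left(L \right)} = L \left(- \frac{1}{6}\right) + 1 = - \frac{L}{6} + 1 = 1 - \frac{L}{6}$)
$C = 18$ ($C = \left(-3\right) \left(-6\right) = 18$)
$\left(C + n\right) p{\left(E{\left(1,4 \right)} \right)} = \left(18 - 22\right) \left(1 - \frac{-12 - 12}{6}\right) = - 4 \left(1 - \frac{-12 - 12}{6}\right) = - 4 \left(1 - -4\right) = - 4 \left(1 + 4\right) = \left(-4\right) 5 = -20$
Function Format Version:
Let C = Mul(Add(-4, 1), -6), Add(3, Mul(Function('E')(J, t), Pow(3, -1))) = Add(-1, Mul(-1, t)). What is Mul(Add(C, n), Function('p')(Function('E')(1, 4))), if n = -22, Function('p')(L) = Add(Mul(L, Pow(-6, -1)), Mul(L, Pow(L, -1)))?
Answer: -20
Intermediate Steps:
Function('E')(J, t) = Add(-12, Mul(-3, t)) (Function('E')(J, t) = Add(-9, Mul(3, Add(-1, Mul(-1, t)))) = Add(-9, Add(-3, Mul(-3, t))) = Add(-12, Mul(-3, t)))
Function('p')(L) = Add(1, Mul(Rational(-1, 6), L)) (Function('p')(L) = Add(Mul(L, Rational(-1, 6)), 1) = Add(Mul(Rational(-1, 6), L), 1) = Add(1, Mul(Rational(-1, 6), L)))
C = 18 (C = Mul(-3, -6) = 18)
Mul(Add(C, n), Function('p')(Function('E')(1, 4))) = Mul(Add(18, -22), Add(1, Mul(Rational(-1, 6), Add(-12, Mul(-3, 4))))) = Mul(-4, Add(1, Mul(Rational(-1, 6), Add(-12, -12)))) = Mul(-4, Add(1, Mul(Rational(-1, 6), -24))) = Mul(-4, Add(1, 4)) = Mul(-4, 5) = -20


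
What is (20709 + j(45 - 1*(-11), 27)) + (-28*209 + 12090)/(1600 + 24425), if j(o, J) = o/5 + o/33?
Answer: 1977409891/95425 ≈ 20722.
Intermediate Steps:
j(o, J) = 38*o/165 (j(o, J) = o*(⅕) + o*(1/33) = o/5 + o/33 = 38*o/165)
(20709 + j(45 - 1*(-11), 27)) + (-28*209 + 12090)/(1600 + 24425) = (20709 + 38*(45 - 1*(-11))/165) + (-28*209 + 12090)/(1600 + 24425) = (20709 + 38*(45 + 11)/165) + (-5852 + 12090)/26025 = (20709 + (38/165)*56) + 6238*(1/26025) = (20709 + 2128/165) + 6238/26025 = 3419113/165 + 6238/26025 = 1977409891/95425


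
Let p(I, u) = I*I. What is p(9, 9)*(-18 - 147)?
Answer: -13365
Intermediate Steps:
p(I, u) = I²
p(9, 9)*(-18 - 147) = 9²*(-18 - 147) = 81*(-165) = -13365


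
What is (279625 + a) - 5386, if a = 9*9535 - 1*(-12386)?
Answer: 372440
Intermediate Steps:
a = 98201 (a = 85815 + 12386 = 98201)
(279625 + a) - 5386 = (279625 + 98201) - 5386 = 377826 - 5386 = 372440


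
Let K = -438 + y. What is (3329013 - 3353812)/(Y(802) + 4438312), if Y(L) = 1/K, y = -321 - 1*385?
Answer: -28370056/5077428927 ≈ -0.0055875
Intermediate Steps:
y = -706 (y = -321 - 385 = -706)
K = -1144 (K = -438 - 706 = -1144)
Y(L) = -1/1144 (Y(L) = 1/(-1144) = -1/1144)
(3329013 - 3353812)/(Y(802) + 4438312) = (3329013 - 3353812)/(-1/1144 + 4438312) = -24799/5077428927/1144 = -24799*1144/5077428927 = -28370056/5077428927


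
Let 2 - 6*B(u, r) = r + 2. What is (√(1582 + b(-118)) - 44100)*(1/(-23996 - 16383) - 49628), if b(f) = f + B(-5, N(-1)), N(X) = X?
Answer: 88373269473300/40379 - 2003929013*√52710/242274 ≈ 2.1867e+9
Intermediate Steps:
B(u, r) = -r/6 (B(u, r) = ⅓ - (r + 2)/6 = ⅓ - (2 + r)/6 = ⅓ + (-⅓ - r/6) = -r/6)
b(f) = ⅙ + f (b(f) = f - ⅙*(-1) = f + ⅙ = ⅙ + f)
(√(1582 + b(-118)) - 44100)*(1/(-23996 - 16383) - 49628) = (√(1582 + (⅙ - 118)) - 44100)*(1/(-23996 - 16383) - 49628) = (√(1582 - 707/6) - 44100)*(1/(-40379) - 49628) = (√(8785/6) - 44100)*(-1/40379 - 49628) = (√52710/6 - 44100)*(-2003929013/40379) = (-44100 + √52710/6)*(-2003929013/40379) = 88373269473300/40379 - 2003929013*√52710/242274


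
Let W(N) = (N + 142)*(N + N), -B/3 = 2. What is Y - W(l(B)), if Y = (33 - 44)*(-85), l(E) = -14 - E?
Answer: 3079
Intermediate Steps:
B = -6 (B = -3*2 = -6)
W(N) = 2*N*(142 + N) (W(N) = (142 + N)*(2*N) = 2*N*(142 + N))
Y = 935 (Y = -11*(-85) = 935)
Y - W(l(B)) = 935 - 2*(-14 - 1*(-6))*(142 + (-14 - 1*(-6))) = 935 - 2*(-14 + 6)*(142 + (-14 + 6)) = 935 - 2*(-8)*(142 - 8) = 935 - 2*(-8)*134 = 935 - 1*(-2144) = 935 + 2144 = 3079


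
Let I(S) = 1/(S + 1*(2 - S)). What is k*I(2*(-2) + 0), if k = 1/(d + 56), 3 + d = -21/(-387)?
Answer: 129/13688 ≈ 0.0094243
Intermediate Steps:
I(S) = ½ (I(S) = 1/(S + (2 - S)) = 1/2 = ½)
d = -380/129 (d = -3 - 21/(-387) = -3 - 21*(-1/387) = -3 + 7/129 = -380/129 ≈ -2.9457)
k = 129/6844 (k = 1/(-380/129 + 56) = 1/(6844/129) = 129/6844 ≈ 0.018849)
k*I(2*(-2) + 0) = (129/6844)*(½) = 129/13688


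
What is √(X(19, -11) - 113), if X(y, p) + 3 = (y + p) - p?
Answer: I*√97 ≈ 9.8489*I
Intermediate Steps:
X(y, p) = -3 + y (X(y, p) = -3 + ((y + p) - p) = -3 + ((p + y) - p) = -3 + y)
√(X(19, -11) - 113) = √((-3 + 19) - 113) = √(16 - 113) = √(-97) = I*√97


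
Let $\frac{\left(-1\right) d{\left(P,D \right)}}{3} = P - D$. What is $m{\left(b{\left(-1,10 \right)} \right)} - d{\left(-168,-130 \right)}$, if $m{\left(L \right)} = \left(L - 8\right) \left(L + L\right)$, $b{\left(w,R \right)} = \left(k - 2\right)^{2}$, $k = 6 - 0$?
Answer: $142$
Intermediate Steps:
$k = 6$ ($k = 6 + 0 = 6$)
$b{\left(w,R \right)} = 16$ ($b{\left(w,R \right)} = \left(6 - 2\right)^{2} = 4^{2} = 16$)
$d{\left(P,D \right)} = - 3 P + 3 D$ ($d{\left(P,D \right)} = - 3 \left(P - D\right) = - 3 P + 3 D$)
$m{\left(L \right)} = 2 L \left(-8 + L\right)$ ($m{\left(L \right)} = \left(L - 8\right) 2 L = \left(-8 + L\right) 2 L = 2 L \left(-8 + L\right)$)
$m{\left(b{\left(-1,10 \right)} \right)} - d{\left(-168,-130 \right)} = 2 \cdot 16 \left(-8 + 16\right) - \left(\left(-3\right) \left(-168\right) + 3 \left(-130\right)\right) = 2 \cdot 16 \cdot 8 - \left(504 - 390\right) = 256 - 114 = 142$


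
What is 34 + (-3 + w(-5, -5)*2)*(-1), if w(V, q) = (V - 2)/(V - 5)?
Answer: 178/5 ≈ 35.600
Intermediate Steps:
w(V, q) = (-2 + V)/(-5 + V)
34 + (-3 + w(-5, -5)*2)*(-1) = 34 + (-3 + ((-2 - 5)/(-5 - 5))*2)*(-1) = 34 + (-3 + (-7/(-10))*2)*(-1) = 34 + (-3 - ⅒*(-7)*2)*(-1) = 34 + (-3 + (7/10)*2)*(-1) = 34 + (-3 + 7/5)*(-1) = 34 - 8/5*(-1) = 34 + 8/5 = 178/5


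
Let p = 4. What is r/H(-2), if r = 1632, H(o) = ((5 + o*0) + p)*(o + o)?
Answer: -136/3 ≈ -45.333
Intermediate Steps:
H(o) = 18*o (H(o) = ((5 + o*0) + 4)*(o + o) = ((5 + 0) + 4)*(2*o) = (5 + 4)*(2*o) = 9*(2*o) = 18*o)
r/H(-2) = 1632/((18*(-2))) = 1632/(-36) = 1632*(-1/36) = -136/3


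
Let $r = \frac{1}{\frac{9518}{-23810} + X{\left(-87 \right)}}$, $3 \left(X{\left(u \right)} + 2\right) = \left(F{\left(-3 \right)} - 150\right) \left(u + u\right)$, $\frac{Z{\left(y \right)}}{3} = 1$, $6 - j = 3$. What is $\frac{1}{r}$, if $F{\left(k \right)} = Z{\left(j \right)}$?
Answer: $\frac{101473461}{11905} \approx 8523.6$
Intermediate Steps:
$j = 3$ ($j = 6 - 3 = 3$)
$Z{\left(y \right)} = 3$ ($Z{\left(y \right)} = 3 \cdot 1 = 3$)
$F{\left(k \right)} = 3$
$X{\left(u \right)} = -2 - 98 u$ ($X{\left(u \right)} = -2 + \frac{\left(3 - 150\right) \left(u + u\right)}{3} = -2 + \frac{\left(-147\right) 2 u}{3} = -2 + \frac{\left(-294\right) u}{3} = -2 - 98 u$)
$r = \frac{11905}{101473461}$ ($r = \frac{1}{\frac{9518}{-23810} - -8524} = \frac{1}{9518 \left(- \frac{1}{23810}\right) + \left(-2 + 8526\right)} = \frac{1}{- \frac{4759}{11905} + 8524} = \frac{1}{\frac{101473461}{11905}} = \frac{11905}{101473461} \approx 0.00011732$)
$\frac{1}{r} = \frac{1}{\frac{11905}{101473461}} = \frac{101473461}{11905}$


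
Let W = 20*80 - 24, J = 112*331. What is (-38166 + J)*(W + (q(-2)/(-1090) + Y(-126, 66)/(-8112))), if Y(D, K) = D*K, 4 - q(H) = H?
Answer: -317810050619/184210 ≈ -1.7253e+6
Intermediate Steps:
q(H) = 4 - H
J = 37072
W = 1576 (W = 1600 - 24 = 1576)
(-38166 + J)*(W + (q(-2)/(-1090) + Y(-126, 66)/(-8112))) = (-38166 + 37072)*(1576 + ((4 - 1*(-2))/(-1090) - 126*66/(-8112))) = -1094*(1576 + ((4 + 2)*(-1/1090) - 8316*(-1/8112))) = -1094*(1576 + (6*(-1/1090) + 693/676)) = -1094*(1576 + (-3/545 + 693/676)) = -1094*(1576 + 375657/368420) = -1094*581005577/368420 = -317810050619/184210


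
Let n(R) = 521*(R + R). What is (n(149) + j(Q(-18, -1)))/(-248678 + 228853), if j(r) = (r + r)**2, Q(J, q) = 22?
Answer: -157194/19825 ≈ -7.9291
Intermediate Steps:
n(R) = 1042*R (n(R) = 521*(2*R) = 1042*R)
j(r) = 4*r**2 (j(r) = (2*r)**2 = 4*r**2)
(n(149) + j(Q(-18, -1)))/(-248678 + 228853) = (1042*149 + 4*22**2)/(-248678 + 228853) = (155258 + 4*484)/(-19825) = (155258 + 1936)*(-1/19825) = 157194*(-1/19825) = -157194/19825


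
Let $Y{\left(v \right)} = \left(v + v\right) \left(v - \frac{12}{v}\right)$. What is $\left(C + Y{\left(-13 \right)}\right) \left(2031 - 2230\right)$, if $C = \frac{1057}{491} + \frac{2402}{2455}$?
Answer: $- \frac{154932843}{2455} \approx -63109.0$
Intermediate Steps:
$Y{\left(v \right)} = 2 v \left(v - \frac{12}{v}\right)$
$C = \frac{7687}{2455}$ ($C = 1057 \cdot \frac{1}{491} + 2402 \cdot \frac{1}{2455} = \frac{1057}{491} + \frac{2402}{2455} = \frac{7687}{2455} \approx 3.1312$)
$\left(C + Y{\left(-13 \right)}\right) \left(2031 - 2230\right) = \left(\frac{7687}{2455} - \left(24 - 2 \left(-13\right)^{2}\right)\right) \left(2031 - 2230\right) = \left(\frac{7687}{2455} + \left(-24 + 2 \cdot 169\right)\right) \left(-199\right) = \left(\frac{7687}{2455} + \left(-24 + 338\right)\right) \left(-199\right) = \left(\frac{7687}{2455} + 314\right) \left(-199\right) = \frac{778557}{2455} \left(-199\right) = - \frac{154932843}{2455}$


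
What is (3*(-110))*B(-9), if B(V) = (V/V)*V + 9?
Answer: 0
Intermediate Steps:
B(V) = 9 + V (B(V) = 1*V + 9 = V + 9 = 9 + V)
(3*(-110))*B(-9) = (3*(-110))*(9 - 9) = -330*0 = 0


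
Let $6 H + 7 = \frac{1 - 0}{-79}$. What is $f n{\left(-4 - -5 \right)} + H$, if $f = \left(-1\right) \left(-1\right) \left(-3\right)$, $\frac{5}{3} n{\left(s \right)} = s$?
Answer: $- \frac{3518}{1185} \approx -2.9688$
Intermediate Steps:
$n{\left(s \right)} = \frac{3 s}{5}$
$f = -3$ ($f = 1 \left(-3\right) = -3$)
$H = - \frac{277}{237}$ ($H = - \frac{7}{6} + \frac{\left(1 - 0\right) \frac{1}{-79}}{6} = - \frac{7}{6} + \frac{\left(1 + 0\right) \left(- \frac{1}{79}\right)}{6} = - \frac{7}{6} + \frac{1 \left(- \frac{1}{79}\right)}{6} = - \frac{7}{6} + \frac{1}{6} \left(- \frac{1}{79}\right) = - \frac{7}{6} - \frac{1}{474} = - \frac{277}{237} \approx -1.1688$)
$f n{\left(-4 - -5 \right)} + H = - 3 \frac{3 \left(-4 - -5\right)}{5} - \frac{277}{237} = - 3 \frac{3 \left(-4 + 5\right)}{5} - \frac{277}{237} = - 3 \cdot \frac{3}{5} \cdot 1 - \frac{277}{237} = \left(-3\right) \frac{3}{5} - \frac{277}{237} = - \frac{9}{5} - \frac{277}{237} = - \frac{3518}{1185}$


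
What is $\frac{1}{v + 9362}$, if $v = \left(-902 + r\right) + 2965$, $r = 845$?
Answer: $\frac{1}{12270} \approx 8.15 \cdot 10^{-5}$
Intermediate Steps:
$v = 2908$ ($v = \left(-902 + 845\right) + 2965 = -57 + 2965 = 2908$)
$\frac{1}{v + 9362} = \frac{1}{2908 + 9362} = \frac{1}{12270}$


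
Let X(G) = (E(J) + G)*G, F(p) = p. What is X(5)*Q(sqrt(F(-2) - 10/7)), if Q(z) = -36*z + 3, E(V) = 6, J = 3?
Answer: 165 - 3960*I*sqrt(42)/7 ≈ 165.0 - 3666.2*I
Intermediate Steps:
X(G) = G*(6 + G) (X(G) = (6 + G)*G = G*(6 + G))
Q(z) = 3 - 36*z
X(5)*Q(sqrt(F(-2) - 10/7)) = (5*(6 + 5))*(3 - 36*sqrt(-2 - 10/7)) = (5*11)*(3 - 36*sqrt(-2 - 10*1/7)) = 55*(3 - 36*sqrt(-2 - 10/7)) = 55*(3 - 72*I*sqrt(42)/7) = 165 - 3960*I*sqrt(42)/7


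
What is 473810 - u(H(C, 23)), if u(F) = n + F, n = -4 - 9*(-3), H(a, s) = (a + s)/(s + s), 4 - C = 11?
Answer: 10897093/23 ≈ 4.7379e+5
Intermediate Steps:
C = -7 (C = 4 - 1*11 = 4 - 11 = -7)
H(a, s) = (a + s)/(2*s) (H(a, s) = (a + s)/((2*s)) = (a + s)*(1/(2*s)) = (a + s)/(2*s))
n = 23 (n = -4 + 27 = 23)
u(F) = 23 + F
473810 - u(H(C, 23)) = 473810 - (23 + (1/2)*(-7 + 23)/23) = 473810 - (23 + (1/2)*(1/23)*16) = 473810 - (23 + 8/23) = 473810 - 1*537/23 = 473810 - 537/23 = 10897093/23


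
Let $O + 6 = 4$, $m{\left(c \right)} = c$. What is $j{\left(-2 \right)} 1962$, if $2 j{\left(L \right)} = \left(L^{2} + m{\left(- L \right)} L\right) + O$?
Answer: $-1962$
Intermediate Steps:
$O = -2$ ($O = -6 + 4 = -2$)
$j{\left(L \right)} = -1$ ($j{\left(L \right)} = \frac{\left(L^{2} + - L L\right) - 2}{2} = \frac{\left(L^{2} - L^{2}\right) - 2}{2} = \frac{0 - 2}{2} = \frac{1}{2} \left(-2\right) = -1$)
$j{\left(-2 \right)} 1962 = \left(-1\right) 1962 = -1962$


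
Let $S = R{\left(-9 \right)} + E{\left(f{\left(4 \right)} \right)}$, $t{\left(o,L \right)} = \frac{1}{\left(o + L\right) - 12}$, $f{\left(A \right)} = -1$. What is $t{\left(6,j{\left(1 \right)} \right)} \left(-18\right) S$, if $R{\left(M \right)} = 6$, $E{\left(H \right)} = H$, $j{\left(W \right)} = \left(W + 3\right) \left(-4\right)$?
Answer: $\frac{45}{11} \approx 4.0909$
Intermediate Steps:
$j{\left(W \right)} = -12 - 4 W$ ($j{\left(W \right)} = \left(3 + W\right) \left(-4\right) = -12 - 4 W$)
$t{\left(o,L \right)} = \frac{1}{-12 + L + o}$ ($t{\left(o,L \right)} = \frac{1}{\left(L + o\right) - 12} = \frac{1}{-12 + L + o}$)
$S = 5$ ($S = 6 - 1 = 5$)
$t{\left(6,j{\left(1 \right)} \right)} \left(-18\right) S = \frac{1}{-12 - 16 + 6} \left(-18\right) 5 = \frac{1}{-22} \left(-18\right) 5 = \left(- \frac{1}{22}\right) \left(-18\right) 5 = \frac{9}{11} \cdot 5 = \frac{45}{11}$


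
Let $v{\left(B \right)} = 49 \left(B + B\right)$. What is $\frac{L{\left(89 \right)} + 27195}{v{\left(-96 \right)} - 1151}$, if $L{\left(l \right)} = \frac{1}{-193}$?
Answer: $- \frac{5248634}{2037887} \approx -2.5755$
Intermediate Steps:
$L{\left(l \right)} = - \frac{1}{193}$
$v{\left(B \right)} = 98 B$ ($v{\left(B \right)} = 49 \cdot 2 B = 98 B$)
$\frac{L{\left(89 \right)} + 27195}{v{\left(-96 \right)} - 1151} = \frac{- \frac{1}{193} + 27195}{98 \left(-96\right) - 1151} = \frac{5248634}{193 \left(-9408 - 1151\right)} = \frac{5248634}{193 \left(-10559\right)} = \frac{5248634}{193} \left(- \frac{1}{10559}\right) = - \frac{5248634}{2037887}$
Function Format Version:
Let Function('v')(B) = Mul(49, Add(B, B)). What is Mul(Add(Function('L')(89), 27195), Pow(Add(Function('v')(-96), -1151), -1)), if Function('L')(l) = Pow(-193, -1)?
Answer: Rational(-5248634, 2037887) ≈ -2.5755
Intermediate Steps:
Function('L')(l) = Rational(-1, 193)
Function('v')(B) = Mul(98, B) (Function('v')(B) = Mul(49, Mul(2, B)) = Mul(98, B))
Mul(Add(Function('L')(89), 27195), Pow(Add(Function('v')(-96), -1151), -1)) = Mul(Add(Rational(-1, 193), 27195), Pow(Add(Mul(98, -96), -1151), -1)) = Mul(Rational(5248634, 193), Pow(Add(-9408, -1151), -1)) = Mul(Rational(5248634, 193), Pow(-10559, -1)) = Mul(Rational(5248634, 193), Rational(-1, 10559)) = Rational(-5248634, 2037887)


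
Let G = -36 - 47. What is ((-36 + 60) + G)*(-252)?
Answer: 14868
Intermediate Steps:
G = -83
((-36 + 60) + G)*(-252) = ((-36 + 60) - 83)*(-252) = (24 - 83)*(-252) = -59*(-252) = 14868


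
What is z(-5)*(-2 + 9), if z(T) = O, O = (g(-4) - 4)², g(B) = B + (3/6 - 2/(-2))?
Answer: 1183/4 ≈ 295.75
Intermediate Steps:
g(B) = 3/2 + B (g(B) = B + (3*(⅙) - 2*(-½)) = B + (½ + 1) = B + 3/2 = 3/2 + B)
O = 169/4 (O = ((3/2 - 4) - 4)² = (-5/2 - 4)² = (-13/2)² = 169/4 ≈ 42.250)
z(T) = 169/4
z(-5)*(-2 + 9) = 169*(-2 + 9)/4 = (169/4)*7 = 1183/4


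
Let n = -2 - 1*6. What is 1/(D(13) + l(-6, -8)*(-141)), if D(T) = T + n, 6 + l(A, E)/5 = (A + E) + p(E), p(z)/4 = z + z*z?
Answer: -1/143815 ≈ -6.9534e-6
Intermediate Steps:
n = -8 (n = -2 - 6 = -8)
p(z) = 4*z + 4*z² (p(z) = 4*(z + z*z) = 4*(z + z²) = 4*z + 4*z²)
l(A, E) = -30 + 5*A + 5*E + 20*E*(1 + E) (l(A, E) = -30 + 5*((A + E) + 4*E*(1 + E)) = -30 + 5*(A + E + 4*E*(1 + E)) = -30 + (5*A + 5*E + 20*E*(1 + E)) = -30 + 5*A + 5*E + 20*E*(1 + E))
D(T) = -8 + T (D(T) = T - 8 = -8 + T)
1/(D(13) + l(-6, -8)*(-141)) = 1/((-8 + 13) + (-30 + 5*(-6) + 5*(-8) + 20*(-8)*(1 - 8))*(-141)) = 1/(5 + (-30 - 30 - 40 + 20*(-8)*(-7))*(-141)) = 1/(5 + (-30 - 30 - 40 + 1120)*(-141)) = 1/(5 + 1020*(-141)) = 1/(5 - 143820) = 1/(-143815) = -1/143815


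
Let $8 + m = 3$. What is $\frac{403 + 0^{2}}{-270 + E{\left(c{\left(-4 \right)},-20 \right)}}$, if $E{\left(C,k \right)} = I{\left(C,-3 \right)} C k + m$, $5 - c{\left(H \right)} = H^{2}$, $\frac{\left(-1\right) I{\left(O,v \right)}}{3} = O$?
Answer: $\frac{403}{6985} \approx 0.057695$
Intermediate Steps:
$I{\left(O,v \right)} = - 3 O$
$c{\left(H \right)} = 5 - H^{2}$
$m = -5$ ($m = -8 + 3 = -5$)
$E{\left(C,k \right)} = -5 - 3 k C^{2}$ ($E{\left(C,k \right)} = - 3 C C k - 5 = - 3 C^{2} k - 5 = - 3 k C^{2} - 5 = -5 - 3 k C^{2}$)
$\frac{403 + 0^{2}}{-270 + E{\left(c{\left(-4 \right)},-20 \right)}} = \frac{403 + 0^{2}}{-270 - \left(5 - 60 \left(5 - \left(-4\right)^{2}\right)^{2}\right)} = \frac{403 + 0}{-270 - \left(5 - 60 \left(5 - 16\right)^{2}\right)} = \frac{1}{-270 - \left(5 - 60 \left(5 - 16\right)^{2}\right)} 403 = \frac{1}{-270 - \left(5 - 60 \left(-11\right)^{2}\right)} 403 = \frac{1}{-270 - \left(5 - 7260\right)} 403 = \frac{1}{-270 + \left(-5 + 7260\right)} 403 = \frac{1}{-270 + 7255} \cdot 403 = \frac{1}{6985} \cdot 403 = \frac{403}{6985}$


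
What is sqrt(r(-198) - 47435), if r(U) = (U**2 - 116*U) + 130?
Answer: sqrt(14867) ≈ 121.93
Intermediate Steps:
r(U) = 130 + U**2 - 116*U
sqrt(r(-198) - 47435) = sqrt((130 + (-198)**2 - 116*(-198)) - 47435) = sqrt((130 + 39204 + 22968) - 47435) = sqrt(62302 - 47435) = sqrt(14867)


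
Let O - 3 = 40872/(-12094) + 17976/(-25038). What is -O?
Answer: 258821/235833 ≈ 1.0975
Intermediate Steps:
O = -258821/235833 (O = 3 + (40872/(-12094) + 17976/(-25038)) = 3 + (40872*(-1/12094) + 17976*(-1/25038)) = 3 + (-20436/6047 - 28/39) = 3 - 966320/235833 = -258821/235833 ≈ -1.0975)
-O = -1*(-258821/235833) = 258821/235833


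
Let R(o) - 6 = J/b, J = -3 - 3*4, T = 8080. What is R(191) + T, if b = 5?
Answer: 8083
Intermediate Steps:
J = -15 (J = -3 - 12 = -15)
R(o) = 3 (R(o) = 6 - 15/5 = 6 - 15*1/5 = 6 - 3 = 3)
R(191) + T = 3 + 8080 = 8083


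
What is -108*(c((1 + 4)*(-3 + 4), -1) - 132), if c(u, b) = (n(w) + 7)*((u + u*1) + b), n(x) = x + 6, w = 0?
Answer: 1620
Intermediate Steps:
n(x) = 6 + x
c(u, b) = 13*b + 26*u (c(u, b) = ((6 + 0) + 7)*((u + u*1) + b) = (6 + 7)*((u + u) + b) = 13*(2*u + b) = 13*(b + 2*u) = 13*b + 26*u)
-108*(c((1 + 4)*(-3 + 4), -1) - 132) = -108*((13*(-1) + 26*((1 + 4)*(-3 + 4))) - 132) = -108*((-13 + 26*(5*1)) - 132) = -108*((-13 + 26*5) - 132) = -108*((-13 + 130) - 132) = -108*(117 - 132) = -108*(-15) = 1620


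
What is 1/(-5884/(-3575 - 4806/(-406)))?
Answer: 361661/597226 ≈ 0.60557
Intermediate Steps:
1/(-5884/(-3575 - 4806/(-406))) = 1/(-5884/(-3575 - 4806*(-1/406))) = 1/(-5884/(-3575 + 2403/203)) = 1/(-5884/(-723322/203)) = 1/(-5884*(-203/723322)) = 1/(597226/361661) = 361661/597226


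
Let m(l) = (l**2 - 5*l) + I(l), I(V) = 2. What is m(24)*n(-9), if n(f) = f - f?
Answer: 0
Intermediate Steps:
m(l) = 2 + l**2 - 5*l (m(l) = (l**2 - 5*l) + 2 = 2 + l**2 - 5*l)
n(f) = 0
m(24)*n(-9) = (2 + 24**2 - 5*24)*0 = (2 + 576 - 120)*0 = 458*0 = 0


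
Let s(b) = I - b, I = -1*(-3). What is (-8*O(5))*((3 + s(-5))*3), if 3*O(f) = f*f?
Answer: -2200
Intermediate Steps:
I = 3
s(b) = 3 - b
O(f) = f²/3 (O(f) = (f*f)/3 = f²/3)
(-8*O(5))*((3 + s(-5))*3) = (-8*5²/3)*((3 + (3 - 1*(-5)))*3) = (-8*25/3)*((3 + (3 + 5))*3) = (-8*25/3)*((3 + 8)*3) = -2200*3/3 = -200/3*33 = -2200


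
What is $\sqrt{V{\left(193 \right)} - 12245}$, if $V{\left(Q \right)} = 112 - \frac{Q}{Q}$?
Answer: $i \sqrt{12134} \approx 110.15 i$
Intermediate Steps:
$V{\left(Q \right)} = 111$ ($V{\left(Q \right)} = 112 - 1 = 111$)
$\sqrt{V{\left(193 \right)} - 12245} = \sqrt{111 - 12245} = \sqrt{-12134} = i \sqrt{12134}$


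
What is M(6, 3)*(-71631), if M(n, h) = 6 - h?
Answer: -214893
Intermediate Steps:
M(6, 3)*(-71631) = (6 - 1*3)*(-71631) = (6 - 3)*(-71631) = 3*(-71631) = -214893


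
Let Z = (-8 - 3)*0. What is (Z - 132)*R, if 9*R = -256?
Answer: 11264/3 ≈ 3754.7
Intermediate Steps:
R = -256/9 (R = (⅑)*(-256) = -256/9 ≈ -28.444)
Z = 0 (Z = -11*0 = 0)
(Z - 132)*R = (0 - 132)*(-256/9) = -132*(-256/9) = 11264/3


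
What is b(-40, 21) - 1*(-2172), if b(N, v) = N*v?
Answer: 1332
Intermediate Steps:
b(-40, 21) - 1*(-2172) = -40*21 - 1*(-2172) = -840 + 2172 = 1332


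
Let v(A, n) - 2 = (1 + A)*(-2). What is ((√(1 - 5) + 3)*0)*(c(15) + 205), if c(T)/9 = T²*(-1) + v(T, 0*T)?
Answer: 0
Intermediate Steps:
v(A, n) = -2*A (v(A, n) = 2 + (1 + A)*(-2) = 2 + (-2 - 2*A) = -2*A)
c(T) = -18*T - 9*T² (c(T) = 9*(T²*(-1) - 2*T) = 9*(-T² - 2*T) = -18*T - 9*T²)
((√(1 - 5) + 3)*0)*(c(15) + 205) = ((√(1 - 5) + 3)*0)*(9*15*(-2 - 1*15) + 205) = ((√(-4) + 3)*0)*(9*15*(-2 - 15) + 205) = ((2*I + 3)*0)*(9*15*(-17) + 205) = ((3 + 2*I)*0)*(-2295 + 205) = 0*(-2090) = 0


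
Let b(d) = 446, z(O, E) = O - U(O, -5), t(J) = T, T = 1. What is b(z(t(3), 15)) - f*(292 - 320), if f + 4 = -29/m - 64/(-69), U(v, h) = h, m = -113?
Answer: 2862722/7797 ≈ 367.16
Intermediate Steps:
f = -21955/7797 (f = -4 + (-29/(-113) - 64/(-69)) = -4 + (-29*(-1/113) - 64*(-1/69)) = -4 + (29/113 + 64/69) = -4 + 9233/7797 = -21955/7797 ≈ -2.8158)
t(J) = 1
z(O, E) = 5 + O (z(O, E) = O - 1*(-5) = O + 5 = 5 + O)
b(z(t(3), 15)) - f*(292 - 320) = 446 - (-21955)*(292 - 320)/7797 = 446 - (-21955)*(-28)/7797 = 446 - 1*614740/7797 = 446 - 614740/7797 = 2862722/7797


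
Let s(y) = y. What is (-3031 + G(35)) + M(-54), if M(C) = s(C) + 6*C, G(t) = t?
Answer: -3374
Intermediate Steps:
M(C) = 7*C (M(C) = C + 6*C = 7*C)
(-3031 + G(35)) + M(-54) = (-3031 + 35) + 7*(-54) = -2996 - 378 = -3374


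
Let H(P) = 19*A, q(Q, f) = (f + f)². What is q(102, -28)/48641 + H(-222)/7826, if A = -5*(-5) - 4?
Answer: 6278585/54380638 ≈ 0.11546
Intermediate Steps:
A = 21 (A = 25 - 4 = 21)
q(Q, f) = 4*f² (q(Q, f) = (2*f)² = 4*f²)
H(P) = 399 (H(P) = 19*21 = 399)
q(102, -28)/48641 + H(-222)/7826 = (4*(-28)²)/48641 + 399/7826 = (4*784)*(1/48641) + 399*(1/7826) = 3136*(1/48641) + 57/1118 = 3136/48641 + 57/1118 = 6278585/54380638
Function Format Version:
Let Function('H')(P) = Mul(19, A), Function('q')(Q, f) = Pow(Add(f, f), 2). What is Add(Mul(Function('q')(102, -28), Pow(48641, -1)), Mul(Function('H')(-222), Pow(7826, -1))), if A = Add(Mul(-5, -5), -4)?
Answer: Rational(6278585, 54380638) ≈ 0.11546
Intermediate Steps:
A = 21 (A = Add(25, -4) = 21)
Function('q')(Q, f) = Mul(4, Pow(f, 2)) (Function('q')(Q, f) = Pow(Mul(2, f), 2) = Mul(4, Pow(f, 2)))
Function('H')(P) = 399 (Function('H')(P) = Mul(19, 21) = 399)
Add(Mul(Function('q')(102, -28), Pow(48641, -1)), Mul(Function('H')(-222), Pow(7826, -1))) = Add(Mul(Mul(4, Pow(-28, 2)), Pow(48641, -1)), Mul(399, Pow(7826, -1))) = Add(Mul(Mul(4, 784), Rational(1, 48641)), Mul(399, Rational(1, 7826))) = Add(Mul(3136, Rational(1, 48641)), Rational(57, 1118)) = Add(Rational(3136, 48641), Rational(57, 1118)) = Rational(6278585, 54380638)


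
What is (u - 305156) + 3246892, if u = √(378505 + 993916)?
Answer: 2941736 + √1372421 ≈ 2.9429e+6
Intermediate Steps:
u = √1372421 ≈ 1171.5
(u - 305156) + 3246892 = (√1372421 - 305156) + 3246892 = (-305156 + √1372421) + 3246892 = 2941736 + √1372421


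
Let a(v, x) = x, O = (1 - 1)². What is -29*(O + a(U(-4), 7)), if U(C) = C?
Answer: -203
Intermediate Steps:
O = 0 (O = 0² = 0)
-29*(O + a(U(-4), 7)) = -29*(0 + 7) = -29*7 = -203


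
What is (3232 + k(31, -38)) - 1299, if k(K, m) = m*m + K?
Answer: 3408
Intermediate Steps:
k(K, m) = K + m² (k(K, m) = m² + K = K + m²)
(3232 + k(31, -38)) - 1299 = (3232 + (31 + (-38)²)) - 1299 = (3232 + (31 + 1444)) - 1299 = (3232 + 1475) - 1299 = 4707 - 1299 = 3408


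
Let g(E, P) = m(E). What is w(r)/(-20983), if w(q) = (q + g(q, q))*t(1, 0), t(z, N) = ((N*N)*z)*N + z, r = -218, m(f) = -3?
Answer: 221/20983 ≈ 0.010532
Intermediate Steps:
t(z, N) = z + z*N³ (t(z, N) = (N²*z)*N + z = (z*N²)*N + z = z*N³ + z = z + z*N³)
g(E, P) = -3
w(q) = -3 + q (w(q) = (q - 3)*(1*(1 + 0³)) = (-3 + q)*(1*(1 + 0)) = (-3 + q)*(1*1) = (-3 + q)*1 = -3 + q)
w(r)/(-20983) = (-3 - 218)/(-20983) = -221*(-1/20983) = 221/20983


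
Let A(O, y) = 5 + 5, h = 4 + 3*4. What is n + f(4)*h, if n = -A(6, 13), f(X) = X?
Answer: 54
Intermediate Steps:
h = 16 (h = 4 + 12 = 16)
A(O, y) = 10
n = -10 (n = -1*10 = -10)
n + f(4)*h = -10 + 4*16 = -10 + 64 = 54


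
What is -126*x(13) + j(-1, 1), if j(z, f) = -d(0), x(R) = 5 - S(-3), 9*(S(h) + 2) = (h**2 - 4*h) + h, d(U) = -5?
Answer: -625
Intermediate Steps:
S(h) = -2 - h/3 + h**2/9 (S(h) = -2 + ((h**2 - 4*h) + h)/9 = -2 + (h**2 - 3*h)/9 = -2 + (-h/3 + h**2/9) = -2 - h/3 + h**2/9)
x(R) = 5 (x(R) = 5 - (-2 - 1/3*(-3) + (1/9)*(-3)**2) = 5 - (-2 + 1 + (1/9)*9) = 5 - (-2 + 1 + 1) = 5 - 1*0 = 5 + 0 = 5)
j(z, f) = 5 (j(z, f) = -1*(-5) = 5)
-126*x(13) + j(-1, 1) = -126*5 + 5 = -630 + 5 = -625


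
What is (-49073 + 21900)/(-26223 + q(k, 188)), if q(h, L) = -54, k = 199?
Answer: 27173/26277 ≈ 1.0341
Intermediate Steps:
(-49073 + 21900)/(-26223 + q(k, 188)) = (-49073 + 21900)/(-26223 - 54) = -27173/(-26277) = -27173*(-1/26277) = 27173/26277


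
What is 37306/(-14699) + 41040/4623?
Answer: 143593774/22651159 ≈ 6.3394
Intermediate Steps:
37306/(-14699) + 41040/4623 = 37306*(-1/14699) + 41040*(1/4623) = -37306/14699 + 13680/1541 = 143593774/22651159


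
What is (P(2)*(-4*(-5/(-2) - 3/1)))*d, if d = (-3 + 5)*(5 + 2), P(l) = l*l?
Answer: 112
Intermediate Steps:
P(l) = l²
d = 14 (d = 2*7 = 14)
(P(2)*(-4*(-5/(-2) - 3/1)))*d = (2²*(-4*(-5/(-2) - 3/1)))*14 = (4*(-4*(-5*(-½) - 3*1)))*14 = (4*(-4*(5/2 - 3)))*14 = (4*(-4*(-½)))*14 = (4*2)*14 = 8*14 = 112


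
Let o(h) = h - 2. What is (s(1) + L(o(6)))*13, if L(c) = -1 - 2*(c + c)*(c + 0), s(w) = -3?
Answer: -884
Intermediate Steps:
o(h) = -2 + h
L(c) = -1 - 4*c**2 (L(c) = -1 - 2*2*c*c = -1 - 4*c**2)
(s(1) + L(o(6)))*13 = (-3 + (-1 - 4*(-2 + 6)**2))*13 = (-3 + (-1 - 4*4**2))*13 = (-3 + (-1 - 4*16))*13 = (-3 + (-1 - 64))*13 = (-3 - 65)*13 = -68*13 = -884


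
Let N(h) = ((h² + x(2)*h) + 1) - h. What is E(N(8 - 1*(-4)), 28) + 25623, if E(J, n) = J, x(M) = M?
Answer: 25780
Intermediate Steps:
N(h) = 1 + h + h² (N(h) = ((h² + 2*h) + 1) - h = (1 + h² + 2*h) - h = 1 + h + h²)
E(N(8 - 1*(-4)), 28) + 25623 = (1 + (8 - 1*(-4)) + (8 - 1*(-4))²) + 25623 = (1 + (8 + 4) + (8 + 4)²) + 25623 = (1 + 12 + 12²) + 25623 = (1 + 12 + 144) + 25623 = 157 + 25623 = 25780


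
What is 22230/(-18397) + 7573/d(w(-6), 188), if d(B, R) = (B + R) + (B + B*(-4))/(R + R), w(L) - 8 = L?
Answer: 25398261518/657085649 ≈ 38.653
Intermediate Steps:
w(L) = 8 + L
d(B, R) = B + R - 3*B/(2*R) (d(B, R) = (B + R) + (B - 4*B)/((2*R)) = (B + R) + (-3*B)*(1/(2*R)) = (B + R) - 3*B/(2*R) = B + R - 3*B/(2*R))
22230/(-18397) + 7573/d(w(-6), 188) = 22230/(-18397) + 7573/((8 - 6) + 188 - 3/2*(8 - 6)/188) = 22230*(-1/18397) + 7573/(2 + 188 - 3/2*2*1/188) = -22230/18397 + 7573/(2 + 188 - 3/188) = -22230/18397 + 7573/(35717/188) = -22230/18397 + 7573*(188/35717) = -22230/18397 + 1423724/35717 = 25398261518/657085649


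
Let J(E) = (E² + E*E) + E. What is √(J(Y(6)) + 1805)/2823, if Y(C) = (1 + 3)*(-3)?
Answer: √2081/2823 ≈ 0.016159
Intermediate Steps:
Y(C) = -12 (Y(C) = 4*(-3) = -12)
J(E) = E + 2*E² (J(E) = (E² + E²) + E = 2*E² + E = E + 2*E²)
√(J(Y(6)) + 1805)/2823 = √(-12*(1 + 2*(-12)) + 1805)/2823 = √(-12*(1 - 24) + 1805)*(1/2823) = √(-12*(-23) + 1805)*(1/2823) = √(276 + 1805)*(1/2823) = √2081*(1/2823) = √2081/2823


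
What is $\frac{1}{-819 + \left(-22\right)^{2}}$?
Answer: $- \frac{1}{335} \approx -0.0029851$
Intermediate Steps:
$\frac{1}{-819 + \left(-22\right)^{2}} = \frac{1}{-819 + 484} = \frac{1}{-335} = - \frac{1}{335}$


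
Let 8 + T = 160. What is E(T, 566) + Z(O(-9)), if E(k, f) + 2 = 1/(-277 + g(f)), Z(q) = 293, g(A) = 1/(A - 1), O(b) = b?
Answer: 45542099/156504 ≈ 291.00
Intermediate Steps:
T = 152 (T = -8 + 160 = 152)
g(A) = 1/(-1 + A)
E(k, f) = -2 + 1/(-277 + 1/(-1 + f))
E(T, 566) + Z(O(-9)) = (557 - 555*566)/(-278 + 277*566) + 293 = (557 - 314130)/(-278 + 156782) + 293 = -313573/156504 + 293 = 45542099/156504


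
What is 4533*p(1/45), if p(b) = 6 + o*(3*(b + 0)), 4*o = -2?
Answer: 270469/10 ≈ 27047.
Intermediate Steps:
o = -½ (o = (¼)*(-2) = -½ ≈ -0.50000)
p(b) = 6 - 3*b/2 (p(b) = 6 - 3*(b + 0)/2 = 6 - 3*b/2)
4533*p(1/45) = 4533*(6 - 3/2/45) = 4533*(6 - 3/2*1/45) = 4533*(6 - 1/30) = 4533*(179/30) = 270469/10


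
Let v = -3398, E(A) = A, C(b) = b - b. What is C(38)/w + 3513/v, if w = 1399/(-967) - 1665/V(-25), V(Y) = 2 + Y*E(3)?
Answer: -3513/3398 ≈ -1.0338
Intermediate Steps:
C(b) = 0
V(Y) = 2 + 3*Y (V(Y) = 2 + Y*3 = 2 + 3*Y)
w = 1507928/70591 (w = 1399/(-967) - 1665/(2 + 3*(-25)) = 1399*(-1/967) - 1665/(2 - 75) = -1399/967 - 1665/(-73) = -1399/967 - 1665*(-1/73) = -1399/967 + 1665/73 = 1507928/70591 ≈ 21.361)
C(38)/w + 3513/v = 0/(1507928/70591) + 3513/(-3398) = 0*(70591/1507928) + 3513*(-1/3398) = 0 - 3513/3398 = -3513/3398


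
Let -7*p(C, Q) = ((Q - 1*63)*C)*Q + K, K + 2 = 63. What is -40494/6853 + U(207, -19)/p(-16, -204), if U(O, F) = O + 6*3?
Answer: -35276771463/5971889231 ≈ -5.9071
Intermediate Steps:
K = 61 (K = -2 + 63 = 61)
U(O, F) = 18 + O (U(O, F) = O + 18 = 18 + O)
p(C, Q) = -61/7 - C*Q*(-63 + Q)/7 (p(C, Q) = -(((Q - 1*63)*C)*Q + 61)/7 = -(((Q - 63)*C)*Q + 61)/7 = -(((-63 + Q)*C)*Q + 61)/7 = -((C*(-63 + Q))*Q + 61)/7 = -(C*Q*(-63 + Q) + 61)/7 = -(61 + C*Q*(-63 + Q))/7 = -61/7 - C*Q*(-63 + Q)/7)
-40494/6853 + U(207, -19)/p(-16, -204) = -40494/6853 + (18 + 207)/(-61/7 + 9*(-16)*(-204) - ⅐*(-16)*(-204)²) = -40494*1/6853 + 225/(-61/7 + 29376 - ⅐*(-16)*41616) = -40494/6853 + 225/(-61/7 + 29376 + 665856/7) = -40494/6853 + 225/(871427/7) = -40494/6853 + 225*(7/871427) = -40494/6853 + 1575/871427 = -35276771463/5971889231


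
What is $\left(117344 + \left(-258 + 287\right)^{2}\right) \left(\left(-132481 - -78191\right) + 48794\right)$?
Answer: $-649544760$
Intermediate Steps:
$\left(117344 + \left(-258 + 287\right)^{2}\right) \left(\left(-132481 - -78191\right) + 48794\right) = \left(117344 + 29^{2}\right) \left(\left(-132481 + 78191\right) + 48794\right) = \left(117344 + 841\right) \left(-54290 + 48794\right) = 118185 \left(-5496\right) = -649544760$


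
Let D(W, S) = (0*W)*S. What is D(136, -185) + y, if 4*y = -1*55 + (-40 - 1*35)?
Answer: -65/2 ≈ -32.500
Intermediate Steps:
D(W, S) = 0 (D(W, S) = 0*S = 0)
y = -65/2 (y = (-1*55 + (-40 - 1*35))/4 = (-55 + (-40 - 35))/4 = (-55 - 75)/4 = (1/4)*(-130) = -65/2 ≈ -32.500)
D(136, -185) + y = 0 - 65/2 = -65/2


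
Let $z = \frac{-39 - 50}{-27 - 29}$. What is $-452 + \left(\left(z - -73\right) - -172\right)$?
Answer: $- \frac{11503}{56} \approx -205.41$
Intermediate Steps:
$z = \frac{89}{56}$ ($z = - \frac{89}{-56} = \left(-89\right) \left(- \frac{1}{56}\right) = \frac{89}{56} \approx 1.5893$)
$-452 + \left(\left(z - -73\right) - -172\right) = -452 + \left(\left(\frac{89}{56} - -73\right) - -172\right) = -452 + \left(\left(\frac{89}{56} + 73\right) + 172\right) = -452 + \left(\frac{4177}{56} + 172\right) = -452 + \frac{13809}{56} = - \frac{11503}{56}$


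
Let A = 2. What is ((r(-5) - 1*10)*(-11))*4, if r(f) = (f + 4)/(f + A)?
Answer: 1276/3 ≈ 425.33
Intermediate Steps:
r(f) = (4 + f)/(2 + f) (r(f) = (f + 4)/(f + 2) = (4 + f)/(2 + f))
((r(-5) - 1*10)*(-11))*4 = (((4 - 5)/(2 - 5) - 1*10)*(-11))*4 = ((-1/(-3) - 10)*(-11))*4 = ((-⅓*(-1) - 10)*(-11))*4 = ((⅓ - 10)*(-11))*4 = -29/3*(-11)*4 = (319/3)*4 = 1276/3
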